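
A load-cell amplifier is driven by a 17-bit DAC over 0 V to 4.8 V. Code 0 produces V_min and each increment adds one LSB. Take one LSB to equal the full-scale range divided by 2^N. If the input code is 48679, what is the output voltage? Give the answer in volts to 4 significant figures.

1.783 V

V_FS = 4.8 V. LSB = 4.8 V / 2^17.
V_out = V_min + code × LSB = 0 V + 48679 × 4.8 V / 131072
      = 0 V + 1.78268 V = 1.78268 V.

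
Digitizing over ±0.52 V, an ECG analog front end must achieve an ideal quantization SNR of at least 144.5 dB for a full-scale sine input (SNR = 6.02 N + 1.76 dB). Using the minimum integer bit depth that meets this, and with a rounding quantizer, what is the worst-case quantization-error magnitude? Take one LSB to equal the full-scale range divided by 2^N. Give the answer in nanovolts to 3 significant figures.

31.0 nV

Full-scale range = 0.52 V − (-0.52 V) = 1.04 V.
Required N = ⌈(144.5 − 1.76)/6.02⌉ = ⌈23.711⌉ = 24.
LSB = 1.04 V ÷ 2^24 = 1.04/16777216 V = 61.989 nV.
Half an LSB is 31.0 nV.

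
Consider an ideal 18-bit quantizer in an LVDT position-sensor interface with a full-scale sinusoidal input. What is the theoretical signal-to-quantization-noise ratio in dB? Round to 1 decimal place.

SNR = 6.02·18 + 1.76 = 110.12 dB.

110.1 dB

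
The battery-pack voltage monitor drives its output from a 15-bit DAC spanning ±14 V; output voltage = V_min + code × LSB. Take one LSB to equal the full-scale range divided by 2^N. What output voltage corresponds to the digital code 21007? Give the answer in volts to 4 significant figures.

Span: 14 V − (-14 V) = 28 V. LSB = 28 V / 2^15.
Output = V_min + (21007/32768) × range = -14 + 0.641083 × 28 V
      = -14 + 17.9503 = 3.95032 V.

3.950 V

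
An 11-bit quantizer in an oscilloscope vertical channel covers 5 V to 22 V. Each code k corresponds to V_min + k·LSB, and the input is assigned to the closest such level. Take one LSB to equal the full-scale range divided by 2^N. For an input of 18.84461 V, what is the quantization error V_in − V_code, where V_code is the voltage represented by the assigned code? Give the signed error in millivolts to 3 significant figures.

Full-scale range = 22 V − (5 V) = 17 V. LSB = 17 V / 2^11 ≈ 8.301 mV.
Position in LSBs: (18.84461 − (5)) × 2048/17 = 1667.8683; rounding gives k = 1668.
V_code = V_min + k × range/2^11 = 5 + 1668 × 17/2048 = 18.84570313 V.
V_in − V_code = 18.84461 − (18.84570313) = −1.09 mV.

−1.09 mV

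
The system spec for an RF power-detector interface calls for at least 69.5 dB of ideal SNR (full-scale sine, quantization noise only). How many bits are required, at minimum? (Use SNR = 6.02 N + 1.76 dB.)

N ≥ (69.5 − 1.76)/6.02 = 11.252 → N_min = 12.

12 bits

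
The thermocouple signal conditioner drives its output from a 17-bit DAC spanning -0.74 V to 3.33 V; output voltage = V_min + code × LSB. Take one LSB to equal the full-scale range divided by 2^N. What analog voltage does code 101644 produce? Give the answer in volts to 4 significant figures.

2.416 V

Range = 3.33 − (-0.74) = 4.07 V. LSB = 4.07 V / 2^17.
Output = V_min + (101644/131072) × range = -0.74 + 0.775482 × 4.07 V
      = -0.74 + 3.15621 = 2.41621 V.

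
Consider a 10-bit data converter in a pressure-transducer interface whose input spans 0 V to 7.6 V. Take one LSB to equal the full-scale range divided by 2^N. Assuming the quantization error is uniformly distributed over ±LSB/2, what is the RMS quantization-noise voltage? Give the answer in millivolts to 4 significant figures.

Full-scale range = 7.6 V.
Step size = 7.6/1024 V = 7.42188 mV.
σ_q = LSB/√12 = 7.42188 mV/3.4641 = 2.143 mV.

2.143 mV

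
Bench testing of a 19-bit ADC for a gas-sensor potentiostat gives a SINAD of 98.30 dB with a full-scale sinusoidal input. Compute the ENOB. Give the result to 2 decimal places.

16.04 bits

(98.30 − 1.76) / 6.02 = 96.54/6.02 = 16.0365 effective bits.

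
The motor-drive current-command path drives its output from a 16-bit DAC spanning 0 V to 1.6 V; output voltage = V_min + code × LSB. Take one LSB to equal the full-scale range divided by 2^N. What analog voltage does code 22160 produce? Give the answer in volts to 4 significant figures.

0.5410 V

Span = 1.6 V. LSB = 1.6 V / 2^16.
V_out = 0 + 22160 × (1.6/65536) V
      = 0 + 0.541016 = 0.541016 V.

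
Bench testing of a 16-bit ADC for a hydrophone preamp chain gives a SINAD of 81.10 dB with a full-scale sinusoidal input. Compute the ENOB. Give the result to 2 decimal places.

ENOB = (81.10 − 1.76)/6.02 = 13.1794 bits.

13.18 bits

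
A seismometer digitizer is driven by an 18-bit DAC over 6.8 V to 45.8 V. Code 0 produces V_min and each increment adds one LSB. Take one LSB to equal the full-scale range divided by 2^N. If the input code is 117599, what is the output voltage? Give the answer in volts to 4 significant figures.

24.30 V

Full-scale range = 45.8 V − (6.8 V) = 39 V. LSB = 39 V / 2^18.
V_out = V_min + code × LSB = 6.8 V + 117599 × 39 V / 262144
      = 6.8 V + 17.4956 V = 24.2956 V.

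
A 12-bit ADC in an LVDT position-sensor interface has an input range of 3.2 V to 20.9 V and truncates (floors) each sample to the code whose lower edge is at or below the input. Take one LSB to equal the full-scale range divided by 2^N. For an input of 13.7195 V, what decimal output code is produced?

2434

Range = 20.9 − (3.2) = 17.7 V. LSB = 17.7 V / 2^12 ≈ 4.321 mV.
code = ⌊(V_in − V_min)/LSB⌋ = ⌊(V_in − V_min) × 2^12 / range⌋
     = ⌊(13.7195 − (3.2)) × 4096 / 17.7⌋ = ⌊10.5195 × 4096/17.7⌋
     = ⌊2434.343⌋ = 2434.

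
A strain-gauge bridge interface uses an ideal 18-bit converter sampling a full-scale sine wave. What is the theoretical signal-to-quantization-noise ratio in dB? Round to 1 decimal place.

110.1 dB

6.02(18) + 1.76 = 108.36 + 1.76 = 110.12 dB.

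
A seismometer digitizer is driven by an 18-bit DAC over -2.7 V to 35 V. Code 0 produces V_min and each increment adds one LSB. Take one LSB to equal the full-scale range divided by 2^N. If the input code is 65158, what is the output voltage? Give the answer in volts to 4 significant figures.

6.671 V

Full-scale range = 35 V − (-2.7 V) = 37.7 V. LSB = 37.7 V / 2^18.
V_out = -2.7 + 65158 × (37.7/262144) V
      = -2.7 V + 9.37064 V = 6.67064 V.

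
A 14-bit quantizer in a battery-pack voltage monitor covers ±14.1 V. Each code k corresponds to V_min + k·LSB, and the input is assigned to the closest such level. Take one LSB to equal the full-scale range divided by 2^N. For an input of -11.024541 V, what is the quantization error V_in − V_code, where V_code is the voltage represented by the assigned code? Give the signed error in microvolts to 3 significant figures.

−310 µV

Full-scale range = 14.1 V − (-14.1 V) = 28.2 V. LSB = 28.2 V / 2^14 ≈ 1.721 mV.
(V_in − V_min)/LSB = (-11.024541 − (-14.1)) × 16384/28.2 = 1786.8199 → nearest code k = 1787.
V_code = -14.1 + (1787/16384) × 28.2 = -11.024230957 V.
V_in − V_code = -11.024541 − (-11.024230957) = −310 µV.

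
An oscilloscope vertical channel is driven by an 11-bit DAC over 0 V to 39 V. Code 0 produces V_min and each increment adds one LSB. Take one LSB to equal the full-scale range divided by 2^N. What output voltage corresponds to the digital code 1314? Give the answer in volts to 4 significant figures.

25.02 V

V_FS = 39 V. LSB = 39 V / 2^11.
Output = V_min + (1314/2048) × range = 0 + 0.641602 × 39 V
      = 0 V + 25.0225 V = 25.0225 V.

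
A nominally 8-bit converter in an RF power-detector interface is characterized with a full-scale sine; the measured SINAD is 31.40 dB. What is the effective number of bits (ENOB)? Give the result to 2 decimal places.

4.92 bits

ENOB = (SINAD − 1.76) / 6.02 = (31.40 − 1.76) / 6.02 = 29.64 / 6.02 = 4.9236.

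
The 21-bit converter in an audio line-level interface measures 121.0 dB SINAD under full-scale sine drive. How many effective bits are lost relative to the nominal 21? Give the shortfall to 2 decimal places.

Effective bits = (121.0 − 1.76)/6.02 = 19.8073.
Shortfall = 21 − 19.8073 = 1.1927 bits.

1.19 bits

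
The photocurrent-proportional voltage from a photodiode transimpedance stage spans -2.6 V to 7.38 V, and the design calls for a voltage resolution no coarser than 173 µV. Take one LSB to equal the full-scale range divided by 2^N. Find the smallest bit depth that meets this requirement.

Span: 7.38 V − (-2.6 V) = 9.98 V.
Required number of levels: 9.98/173 µV = 57688; smallest N with 2^N ≥ that is 16.

16 bits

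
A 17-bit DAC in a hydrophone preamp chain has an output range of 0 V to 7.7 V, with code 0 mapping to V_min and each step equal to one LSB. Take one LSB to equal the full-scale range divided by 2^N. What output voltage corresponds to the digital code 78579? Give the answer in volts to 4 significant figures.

V_FS = 7.7 V. LSB = 7.7 V / 2^17.
V_out = V_min + code × LSB = 0 V + 78579 × 7.7 V / 131072
      = 0 + 4.61623 = 4.61623 V.

4.616 V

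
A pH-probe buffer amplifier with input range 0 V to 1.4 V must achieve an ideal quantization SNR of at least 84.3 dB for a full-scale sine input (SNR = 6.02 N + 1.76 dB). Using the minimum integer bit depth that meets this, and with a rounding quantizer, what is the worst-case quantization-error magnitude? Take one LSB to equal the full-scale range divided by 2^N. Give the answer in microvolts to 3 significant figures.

42.7 µV

Span = 1.4 V.
N ≥ (84.3 − 1.76)/6.02 = 13.711 → N_min = 14.
One LSB is 1.4 V / 16384 = 85.449 µV.
|e|_max = LSB/2 = 42.7 µV.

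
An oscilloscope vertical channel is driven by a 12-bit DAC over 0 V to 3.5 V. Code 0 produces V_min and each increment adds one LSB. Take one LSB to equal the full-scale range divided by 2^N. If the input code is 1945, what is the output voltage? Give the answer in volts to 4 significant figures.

1.662 V

V_FS = 3.5 V. LSB = 3.5 V / 2^12.
V_out = 0 + 1945 × (3.5/4096) V
      = 0 V + 1.66199 V = 1.66199 V.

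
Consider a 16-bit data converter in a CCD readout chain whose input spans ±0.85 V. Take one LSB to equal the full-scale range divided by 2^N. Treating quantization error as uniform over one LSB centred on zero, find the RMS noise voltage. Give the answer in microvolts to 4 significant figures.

7.488 µV

The full-scale span is 0.85 − (-0.85) = 1.7 V.
One LSB is 1.7 V / 65536 = 25.9399 µV.
RMS of a uniform error over width LSB is LSB/√12 = 7.488 µV.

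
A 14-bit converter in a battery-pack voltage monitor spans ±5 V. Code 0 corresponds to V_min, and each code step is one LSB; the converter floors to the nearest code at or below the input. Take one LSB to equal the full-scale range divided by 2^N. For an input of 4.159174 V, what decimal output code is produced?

15006

Full-scale range = 5 V − (-5 V) = 10 V. LSB = 10 V / 2^14 ≈ 0.6104 mV.
(V_in − V_min) × 2^14/range = (4.159174 − (-5)) × 16384/10 = 15006.391.
Floor → code = 15006.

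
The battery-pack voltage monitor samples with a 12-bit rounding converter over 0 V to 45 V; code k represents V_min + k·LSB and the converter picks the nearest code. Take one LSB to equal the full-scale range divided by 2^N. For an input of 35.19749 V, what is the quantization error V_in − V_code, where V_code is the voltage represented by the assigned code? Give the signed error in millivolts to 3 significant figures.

−2.71 mV

Range is 45 V. LSB = 45 V / 2^12 ≈ 10.99 mV.
Position in LSBs: (35.19749 − (0)) × 4096/45 = 3203.7538; rounding gives k = 3204.
V_code = V_min + k × range/2^12 = 0 + 3204 × 45/4096 = 35.20019531 V.
e = 35.19749 − (35.20019531) = −2.71 mV.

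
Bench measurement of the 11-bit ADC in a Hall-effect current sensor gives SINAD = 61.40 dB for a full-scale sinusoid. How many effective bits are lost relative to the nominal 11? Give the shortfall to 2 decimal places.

N_eff = (61.40 − 1.76)/6.02 = 9.9070 bits.
Shortfall = 11 − 9.9070 = 1.0930 bits.

1.09 bits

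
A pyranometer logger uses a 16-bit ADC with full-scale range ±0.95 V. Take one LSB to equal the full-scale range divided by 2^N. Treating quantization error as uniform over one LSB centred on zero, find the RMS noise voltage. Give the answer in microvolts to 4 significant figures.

8.369 µV

Range = 0.95 − (-0.95) = 1.9 V.
Step size = 1.9/65536 V = 28.9917 µV.
σ_q = LSB/√12 = 28.9917 µV/3.4641 = 8.369 µV.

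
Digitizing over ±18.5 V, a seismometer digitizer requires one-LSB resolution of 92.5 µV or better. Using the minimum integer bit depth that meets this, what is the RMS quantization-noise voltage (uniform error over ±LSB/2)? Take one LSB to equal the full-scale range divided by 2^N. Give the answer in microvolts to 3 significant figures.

20.4 µV

Span: 18.5 V − (-18.5 V) = 37 V.
Levels needed ≥ 37/92.5 µV = 400000. 2^19 = 524288 suffices, so N_min = 19.
LSB = 37 V ÷ 2^19 = 37/524288 V = 70.572 µV.
V_rms = LSB/√12 = 20.4 µV.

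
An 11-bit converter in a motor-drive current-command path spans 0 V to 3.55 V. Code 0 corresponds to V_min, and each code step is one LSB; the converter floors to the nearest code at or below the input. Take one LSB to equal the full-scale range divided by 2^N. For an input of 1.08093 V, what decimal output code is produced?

Span = 3.55 V. LSB = 3.55 V / 2^11 ≈ 1.733 mV.
code = ⌊(V_in − V_min)/LSB⌋ = ⌊(V_in − V_min) × 2^11 / range⌋
     = ⌊(1.08093 − (0)) × 2048 / 3.55⌋ = ⌊1.08093 × 2048/3.55⌋
     = ⌊623.590⌋ = 623.

623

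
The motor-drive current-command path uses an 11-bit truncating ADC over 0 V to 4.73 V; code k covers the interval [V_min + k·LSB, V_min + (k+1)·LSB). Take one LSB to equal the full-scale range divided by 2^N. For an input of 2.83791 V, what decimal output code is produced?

1228

Span = 4.73 V. LSB = 4.73 V / 2^11 ≈ 2.310 mV.
(V_in − V_min) × 2^11/range = (2.83791 − (0)) × 2048/4.73 = 1228.761.
Floor → code = 1228.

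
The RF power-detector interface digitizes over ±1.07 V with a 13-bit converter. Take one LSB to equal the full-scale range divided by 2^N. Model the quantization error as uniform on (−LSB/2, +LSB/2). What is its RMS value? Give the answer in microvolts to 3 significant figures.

75.4 µV

Range = 1.07 − (-1.07) = 2.14 V.
LSB = 2.14 V ÷ 2^13 = 2.14/8192 V = 261.23 µV.
RMS of a uniform error over width LSB is LSB/√12 = 75.4 µV.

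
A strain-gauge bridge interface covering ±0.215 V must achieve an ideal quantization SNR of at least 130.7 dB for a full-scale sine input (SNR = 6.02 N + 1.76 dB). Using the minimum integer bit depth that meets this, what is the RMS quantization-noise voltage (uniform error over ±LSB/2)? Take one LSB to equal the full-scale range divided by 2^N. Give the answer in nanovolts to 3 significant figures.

29.6 nV

The full-scale span is 0.215 − (-0.215) = 0.43 V.
Required N = ⌈(130.7 − 1.76)/6.02⌉ = ⌈21.419⌉ = 22.
Step size = 0.43/4194304 V = 102.52 nV.
V_rms = LSB/√12 = 29.6 nV.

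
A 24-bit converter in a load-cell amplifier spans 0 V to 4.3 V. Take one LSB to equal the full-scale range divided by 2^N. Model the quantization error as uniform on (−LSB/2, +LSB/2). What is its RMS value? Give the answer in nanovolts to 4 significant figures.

73.99 nV

V_FS = 4.3 V.
LSB = 4.3 V / 2^24 = 256.300 nV.
σ_q = LSB/√12 = 256.300 nV/3.4641 = 73.99 nV.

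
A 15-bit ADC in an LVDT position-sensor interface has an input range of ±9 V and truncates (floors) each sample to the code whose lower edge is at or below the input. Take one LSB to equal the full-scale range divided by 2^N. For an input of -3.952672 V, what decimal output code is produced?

Full-scale range = 9 V − (-9 V) = 18 V. LSB = 18 V / 2^15 ≈ 0.5493 mV.
code = ⌊(V_in − V_min)/LSB⌋ = ⌊(V_in − V_min) × 2^15 / range⌋
     = ⌊(-3.952672 − (-9)) × 32768 / 18⌋ = ⌊5.047328 × 32768/18⌋
     = ⌊9188.380⌋ = 9188.

9188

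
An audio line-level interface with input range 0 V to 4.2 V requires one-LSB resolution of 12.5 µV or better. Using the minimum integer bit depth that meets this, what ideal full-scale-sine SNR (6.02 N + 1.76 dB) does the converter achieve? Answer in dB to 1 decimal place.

116.1 dB

Range is 4.2 V.
4.2 V / 12.5 µV = 336000. Since 2^18 = 262144 and 2^19 = 524288, N = 19.
6.02(19) + 1.76 = 116.14 dB.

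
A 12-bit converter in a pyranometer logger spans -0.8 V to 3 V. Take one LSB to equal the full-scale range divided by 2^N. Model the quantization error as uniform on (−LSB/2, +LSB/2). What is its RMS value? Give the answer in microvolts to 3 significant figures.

Span: 3 V − (-0.8 V) = 3.8 V.
LSB = 3.8 V ÷ 2^12 = 3.8/4096 V = 0.92773 mV.
σ_q = LSB/√12 = 0.92773 mV/3.4641 = 268 µV.

268 µV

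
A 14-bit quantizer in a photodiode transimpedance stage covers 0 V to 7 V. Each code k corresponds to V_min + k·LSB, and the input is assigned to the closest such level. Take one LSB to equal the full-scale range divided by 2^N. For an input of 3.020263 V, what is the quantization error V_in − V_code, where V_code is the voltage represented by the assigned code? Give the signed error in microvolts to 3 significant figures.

+60.4 µV

Span = 7 V. LSB = 7 V / 2^14 ≈ 427.2 µV.
(V_in − V_min)/LSB = (3.020263 − (0)) × 16384/7 = 7069.1413 → nearest code k = 7069.
Reconstructed level: 0 + 7069 × 7/16384 V = 3.0202026367 V.
V_in − V_code = 3.020263 − (3.0202026367) = +60.4 µV.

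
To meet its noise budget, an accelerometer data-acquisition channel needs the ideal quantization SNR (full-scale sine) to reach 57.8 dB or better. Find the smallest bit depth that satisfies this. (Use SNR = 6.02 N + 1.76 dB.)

10 bits

6.02 N + 1.76 ≥ 57.8 gives N ≥ 9.309, so the minimum integer is 10.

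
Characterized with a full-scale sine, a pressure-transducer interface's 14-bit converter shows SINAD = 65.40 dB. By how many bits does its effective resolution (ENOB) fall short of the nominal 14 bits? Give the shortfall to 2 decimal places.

3.43 bits

N_eff = (65.40 − 1.76)/6.02 = 10.5714 bits.
Shortfall = 14 − 10.5714 = 3.4286 bits.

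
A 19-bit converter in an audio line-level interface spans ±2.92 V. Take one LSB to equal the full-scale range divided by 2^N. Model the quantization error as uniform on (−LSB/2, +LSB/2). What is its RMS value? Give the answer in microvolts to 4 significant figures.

3.216 µV

Range = 2.92 − (-2.92) = 5.84 V.
Step size = 5.84/524288 V = 11.1389 µV.
V_rms = LSB/√12 = 11.1389 µV / √12 = 3.216 µV.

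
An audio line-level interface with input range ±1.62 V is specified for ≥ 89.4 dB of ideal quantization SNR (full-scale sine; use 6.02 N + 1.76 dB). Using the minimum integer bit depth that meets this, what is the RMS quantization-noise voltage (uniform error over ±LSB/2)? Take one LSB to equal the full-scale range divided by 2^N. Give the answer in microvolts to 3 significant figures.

28.5 µV

Full-scale range = 1.62 V − (-1.62 V) = 3.24 V.
Solving 6.02 N ≥ 89.4 − 1.76: N ≥ 14.558. Round up → N = 15.
LSB = 3.24 V / 2^15 = 98.877 µV.
σ_q = LSB/√12 = 98.877 µV/3.4641 = 28.5 µV.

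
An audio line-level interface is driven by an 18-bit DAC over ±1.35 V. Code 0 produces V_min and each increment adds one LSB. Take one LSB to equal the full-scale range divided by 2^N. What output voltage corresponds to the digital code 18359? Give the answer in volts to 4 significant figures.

-1.161 V

The full-scale span is 1.35 − (-1.35) = 2.7 V. LSB = 2.7 V / 2^18.
V_out = V_min + code × LSB = -1.35 V + 18359 × 2.7 V / 262144
      = -1.35 V + 0.189092 V = -1.16091 V.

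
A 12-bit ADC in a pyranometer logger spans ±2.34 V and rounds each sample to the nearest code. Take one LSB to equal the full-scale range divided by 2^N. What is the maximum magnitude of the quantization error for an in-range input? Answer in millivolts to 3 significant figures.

0.571 mV

The full-scale span is 2.34 − (-2.34) = 4.68 V.
Step size = 4.68/4096 V = 1.1426 mV.
|e|_max = LSB/2 = 0.571 mV.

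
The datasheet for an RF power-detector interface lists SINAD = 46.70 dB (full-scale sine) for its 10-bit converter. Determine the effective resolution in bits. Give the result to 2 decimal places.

7.47 bits

(46.70 − 1.76) / 6.02 = 44.94/6.02 = 7.4651 effective bits.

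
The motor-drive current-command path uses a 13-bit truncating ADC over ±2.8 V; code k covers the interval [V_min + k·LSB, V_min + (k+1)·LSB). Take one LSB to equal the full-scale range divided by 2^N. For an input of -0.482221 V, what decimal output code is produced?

Full-scale range = 2.8 V − (-2.8 V) = 5.6 V. LSB = 5.6 V / 2^13 ≈ 0.6836 mV.
code = ⌊(V_in − V_min)/LSB⌋ = ⌊(V_in − V_min) × 2^13 / range⌋
     = ⌊(-0.482221 − (-2.8)) × 8192 / 5.6⌋ = ⌊2.317779 × 8192/5.6⌋
     = ⌊3390.580⌋ = 3390.

3390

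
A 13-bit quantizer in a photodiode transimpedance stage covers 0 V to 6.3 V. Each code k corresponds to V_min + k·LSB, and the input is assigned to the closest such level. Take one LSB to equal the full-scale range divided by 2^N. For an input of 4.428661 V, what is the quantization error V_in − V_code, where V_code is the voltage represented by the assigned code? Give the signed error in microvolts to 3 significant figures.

−257 µV

Span = 6.3 V. LSB = 6.3 V / 2^13 ≈ 0.7690 mV.
(4.428661 − (0)) / LSB = 4.428661 × 8192/6.3 = 5758.6652. Nearest integer: k = 5759.
Reconstructed level: 0 + 5759 × 6.3/8192 V = 4.428918457 V.
e = 4.428661 − (4.428918457) = −257 µV.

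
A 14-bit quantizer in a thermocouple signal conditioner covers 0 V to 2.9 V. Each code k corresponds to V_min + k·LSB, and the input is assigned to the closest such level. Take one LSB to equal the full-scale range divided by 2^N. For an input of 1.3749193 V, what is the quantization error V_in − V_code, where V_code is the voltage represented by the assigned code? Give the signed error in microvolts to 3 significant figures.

−31.9 µV

V_FS = 2.9 V. LSB = 2.9 V / 2^14 ≈ 177.0 µV.
Position in LSBs: (1.3749193 − (0)) × 16384/2.9 = 7767.8199; rounding gives k = 7768.
Reconstructed level: 0 + 7768 × 2.9/16384 V = 1.3749511719 V.
V_in − V_code = 1.3749193 − (1.3749511719) = −31.9 µV.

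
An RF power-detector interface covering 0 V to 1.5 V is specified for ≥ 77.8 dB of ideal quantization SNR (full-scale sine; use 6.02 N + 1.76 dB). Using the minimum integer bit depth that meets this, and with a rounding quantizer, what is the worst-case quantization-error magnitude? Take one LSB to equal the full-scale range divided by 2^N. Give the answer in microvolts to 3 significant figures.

V_FS = 1.5 V.
Required N = ⌈(77.8 − 1.76)/6.02⌉ = ⌈12.631⌉ = 13.
LSB = 1.5 V / 2^13 = 183.11 µV.
Half an LSB is 91.6 µV.

91.6 µV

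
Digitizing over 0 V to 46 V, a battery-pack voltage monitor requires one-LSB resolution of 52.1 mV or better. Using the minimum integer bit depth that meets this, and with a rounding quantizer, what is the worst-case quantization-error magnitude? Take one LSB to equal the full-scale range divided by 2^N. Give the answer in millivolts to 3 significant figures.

22.5 mV

Full-scale range = 46 V.
Levels needed ≥ 46/52.1 mV = 882.9. 2^10 = 1024 suffices, so N_min = 10.
LSB = 46 V / 2^10 = 44.922 mV.
Max error for round-to-nearest is LSB/2 = 22.5 mV.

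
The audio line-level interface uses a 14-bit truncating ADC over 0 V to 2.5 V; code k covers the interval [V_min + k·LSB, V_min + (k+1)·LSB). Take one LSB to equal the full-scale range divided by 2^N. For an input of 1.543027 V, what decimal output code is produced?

Full-scale range = 2.5 V. LSB = 2.5 V / 2^14 ≈ 152.6 µV.
code = ⌊(V_in − V_min)/LSB⌋ = ⌊(V_in − V_min) × 2^14 / range⌋
     = ⌊(1.543027 − (0)) × 16384 / 2.5⌋ = ⌊1.543027 × 16384/2.5⌋
     = ⌊10112.382⌋ = 10112.

10112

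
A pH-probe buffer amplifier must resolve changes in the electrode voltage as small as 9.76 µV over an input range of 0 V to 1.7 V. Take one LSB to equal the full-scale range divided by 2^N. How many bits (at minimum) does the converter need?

V_FS = 1.7 V.
Levels needed ≥ 1.7/9.76 µV = 174200. 2^18 = 262144 suffices, so N_min = 18.

18 bits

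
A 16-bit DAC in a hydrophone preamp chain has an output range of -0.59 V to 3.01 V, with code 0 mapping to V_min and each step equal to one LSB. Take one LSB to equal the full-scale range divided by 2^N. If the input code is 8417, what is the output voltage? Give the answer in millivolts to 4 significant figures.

-127.6 mV

Span: 3.01 V − (-0.59 V) = 3.6 V. LSB = 3.6 V / 2^16.
Output = V_min + (8417/65536) × range = -0.59 + 0.128433 × 3.6 V
      = -0.59 + 0.462360 = -0.127640 V.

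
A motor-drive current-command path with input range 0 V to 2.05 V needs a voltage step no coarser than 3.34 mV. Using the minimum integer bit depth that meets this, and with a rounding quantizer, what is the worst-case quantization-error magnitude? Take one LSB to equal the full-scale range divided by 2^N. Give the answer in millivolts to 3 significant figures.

1.00 mV

Span = 2.05 V.
2.05 V / 3.34 mV = 613.8. Since 2^9 = 512 and 2^10 = 1024, N = 10.
LSB = 2.05 V / 2^10 = 2.0020 mV.
|e|_max = LSB/2 = 1.00 mV.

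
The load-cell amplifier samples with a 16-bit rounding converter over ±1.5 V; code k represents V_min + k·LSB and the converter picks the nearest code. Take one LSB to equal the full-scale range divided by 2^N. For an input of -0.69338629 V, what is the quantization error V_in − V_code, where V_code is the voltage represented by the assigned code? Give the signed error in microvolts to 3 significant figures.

Range = 1.5 − (-1.5) = 3 V. LSB = 3 V / 2^16 ≈ 45.78 µV.
(-0.69338629 − (-1.5)) / LSB = 0.80661371 × 65536/3 = 17620.7454. Nearest integer: k = 17621.
V_code = V_min + k × range/2^16 = -1.5 + 17621 × 3/65536 = -0.69337463379 V.
V_in − V_code = -0.69338629 − (-0.69337463379) = −11.7 µV.

−11.7 µV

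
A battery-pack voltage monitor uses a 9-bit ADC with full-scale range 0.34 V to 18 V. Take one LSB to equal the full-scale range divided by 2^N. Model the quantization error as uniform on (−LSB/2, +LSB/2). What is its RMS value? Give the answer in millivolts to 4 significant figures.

Full-scale range = 18 V − (0.34 V) = 17.66 V.
LSB = 17.66 V / 2^9 = 34.4922 mV.
For a uniform distribution on [−LSB/2, +LSB/2], V_rms = LSB/√12 = 34.4922 mV/3.4641 = 9.957 mV.

9.957 mV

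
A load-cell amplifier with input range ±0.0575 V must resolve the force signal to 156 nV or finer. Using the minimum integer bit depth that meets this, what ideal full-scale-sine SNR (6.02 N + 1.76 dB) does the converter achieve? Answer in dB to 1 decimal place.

Span: 0.0575 V − (-0.0575 V) = 0.115 V.
Levels needed ≥ 0.115/156 nV = 737200. 2^20 = 1048576 suffices, so N_min = 20.
SNR = 6.02 × 20 + 1.76 = 122.16 dB.

122.2 dB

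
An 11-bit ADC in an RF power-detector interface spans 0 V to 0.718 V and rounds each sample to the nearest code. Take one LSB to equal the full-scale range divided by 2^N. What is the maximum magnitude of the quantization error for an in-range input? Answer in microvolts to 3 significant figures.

175 µV

V_FS = 0.718 V.
One LSB is 0.718 V / 2048 = 350.59 µV.
A rounding quantizer has |error| ≤ LSB/2 = 175 µV.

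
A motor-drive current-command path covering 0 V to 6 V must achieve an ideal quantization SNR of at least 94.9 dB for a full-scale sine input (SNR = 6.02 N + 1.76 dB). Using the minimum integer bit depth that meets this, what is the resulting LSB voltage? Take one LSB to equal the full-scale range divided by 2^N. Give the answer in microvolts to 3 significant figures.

V_FS = 6 V.
Solving 6.02 N ≥ 94.9 − 1.76: N ≥ 15.472. Round up → N = 16.
LSB = 6 V / 2^16 = 91.6 µV.

91.6 µV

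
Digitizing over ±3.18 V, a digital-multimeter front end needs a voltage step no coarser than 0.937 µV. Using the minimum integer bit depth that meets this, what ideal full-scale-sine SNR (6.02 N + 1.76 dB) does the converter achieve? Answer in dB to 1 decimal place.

140.2 dB

Full-scale range = 3.18 V − (-3.18 V) = 6.36 V.
Levels needed ≥ 6.36/0.937 µV = 6.788e6. 2^23 = 8388608 suffices, so N_min = 23.
Ideal SNR at N = 23: 6.02·23 + 1.76 = 140.2 dB.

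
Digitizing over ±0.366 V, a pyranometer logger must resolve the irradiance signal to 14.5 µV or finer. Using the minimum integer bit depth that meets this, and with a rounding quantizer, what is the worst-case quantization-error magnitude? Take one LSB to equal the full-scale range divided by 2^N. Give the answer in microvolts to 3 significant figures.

Span: 0.366 V − (-0.366 V) = 0.732 V.
0.732 V / 14.5 µV = 50480. Since 2^15 = 32768 and 2^16 = 65536, N = 16.
LSB = 0.732 V / 2^16 = 11.169 µV.
Max error for round-to-nearest is LSB/2 = 5.58 µV.

5.58 µV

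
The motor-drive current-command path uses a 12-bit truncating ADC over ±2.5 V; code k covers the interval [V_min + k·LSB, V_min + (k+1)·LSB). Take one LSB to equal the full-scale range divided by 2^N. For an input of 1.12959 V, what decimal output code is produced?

Span: 2.5 V − (-2.5 V) = 5 V. LSB = 5 V / 2^12 ≈ 1.221 mV.
V_in − V_min = 1.12959 − (-2.5) = 3.62959 V.
Divide by LSB: 3.62959 × 4096/5 = 2973.3601.
Truncating gives code 2973.

2973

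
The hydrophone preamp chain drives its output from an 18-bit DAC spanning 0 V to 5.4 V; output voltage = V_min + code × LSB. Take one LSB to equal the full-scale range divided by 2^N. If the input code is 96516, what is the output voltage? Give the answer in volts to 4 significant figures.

Full-scale range = 5.4 V. LSB = 5.4 V / 2^18.
V_out = V_min + code × LSB = 0 V + 96516 × 5.4 V / 262144
      = 0 V + 1.98817 V = 1.98817 V.

1.988 V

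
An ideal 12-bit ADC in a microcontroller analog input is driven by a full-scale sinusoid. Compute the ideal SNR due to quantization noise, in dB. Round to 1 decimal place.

For an ideal N-bit converter with full-scale sine input, SNR = 6.02 N + 1.76 dB. SNR = 6.02 × 12 + 1.76 = 72.24 + 1.76 = 74.00 dB.

74.0 dB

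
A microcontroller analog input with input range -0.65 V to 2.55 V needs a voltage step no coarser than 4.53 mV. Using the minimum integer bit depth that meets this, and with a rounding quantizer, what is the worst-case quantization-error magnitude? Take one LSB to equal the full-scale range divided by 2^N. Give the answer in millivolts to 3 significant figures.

Range = 2.55 − (-0.65) = 3.2 V.
3.2 V / 4.53 mV = 706.4. Since 2^9 = 512 and 2^10 = 1024, N = 10.
LSB = 3.2 V / 2^10 = 3.1250 mV.
Half an LSB is 1.56 mV.

1.56 mV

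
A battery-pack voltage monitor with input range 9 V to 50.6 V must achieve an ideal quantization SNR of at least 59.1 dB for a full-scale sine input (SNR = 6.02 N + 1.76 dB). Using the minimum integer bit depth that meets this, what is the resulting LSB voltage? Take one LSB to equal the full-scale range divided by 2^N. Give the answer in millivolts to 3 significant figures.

40.6 mV

Full-scale range = 50.6 V − (9 V) = 41.6 V.
Solving 6.02 N ≥ 59.1 − 1.76: N ≥ 9.525. Round up → N = 10.
One LSB is 41.6 V / 1024 = 40.6 mV.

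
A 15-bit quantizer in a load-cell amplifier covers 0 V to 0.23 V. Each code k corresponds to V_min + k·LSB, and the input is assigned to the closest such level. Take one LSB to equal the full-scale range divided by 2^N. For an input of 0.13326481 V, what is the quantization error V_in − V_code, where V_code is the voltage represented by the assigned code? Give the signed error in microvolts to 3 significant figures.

Span = 0.23 V. LSB = 0.23 V / 2^15 ≈ 7.019 µV.
(0.13326481 − (0)) / LSB = 0.13326481 × 32768/0.23 = 18986.1795. Nearest integer: k = 18986.
V_code = V_min + k × range/2^15 = 0 + 18986 × 0.23/32768 = 0.13326354980 V.
V_in − V_code = 0.13326481 − (0.13326354980) = +1.26 µV.

+1.26 µV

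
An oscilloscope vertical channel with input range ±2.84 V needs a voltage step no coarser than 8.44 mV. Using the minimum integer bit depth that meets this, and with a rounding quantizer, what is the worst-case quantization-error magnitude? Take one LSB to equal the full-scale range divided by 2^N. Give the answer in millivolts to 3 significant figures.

The full-scale span is 2.84 − (-2.84) = 5.68 V.
5.68 V / 8.44 mV = 673.0. Since 2^9 = 512 and 2^10 = 1024, N = 10.
LSB = 5.68 V ÷ 2^10 = 5.68/1024 V = 5.5469 mV.
Half an LSB is 2.77 mV.

2.77 mV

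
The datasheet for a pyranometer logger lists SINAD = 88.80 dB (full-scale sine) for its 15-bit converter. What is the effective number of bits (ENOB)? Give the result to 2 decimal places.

14.46 bits

(88.80 − 1.76) / 6.02 = 87.04/6.02 = 14.4585 effective bits.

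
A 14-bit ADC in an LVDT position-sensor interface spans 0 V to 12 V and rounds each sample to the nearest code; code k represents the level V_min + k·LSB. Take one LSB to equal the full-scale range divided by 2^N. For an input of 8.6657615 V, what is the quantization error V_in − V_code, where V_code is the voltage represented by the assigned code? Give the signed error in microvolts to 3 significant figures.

Full-scale range = 12 V. LSB = 12 V / 2^14 ≈ 0.7324 mV.
(8.6657615 − (0)) / LSB = 8.6657615 × 16384/12 = 11831.6530. Nearest integer: k = 11832.
Reconstructed level: 0 + 11832 × 12/16384 V = 8.6660156250 V.
Error = V_in − V_code = 8.6657615 − (8.6660156250) = −254 µV.

−254 µV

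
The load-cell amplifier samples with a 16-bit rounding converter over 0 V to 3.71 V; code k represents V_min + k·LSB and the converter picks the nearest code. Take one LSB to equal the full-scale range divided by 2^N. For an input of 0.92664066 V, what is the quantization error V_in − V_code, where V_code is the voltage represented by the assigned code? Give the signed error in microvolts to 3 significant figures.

V_FS = 3.71 V. LSB = 3.71 V / 2^16 ≈ 56.61 µV.
Position in LSBs: (0.92664066 − (0)) × 65536/3.71 = 16368.8200; rounding gives k = 16369.
V_code = V_min + k × range/2^16 = 0 + 16369 × 3.71/65536 = 0.92665084839 V.
V_in − V_code = 0.92664066 − (0.92665084839) = −10.2 µV.

−10.2 µV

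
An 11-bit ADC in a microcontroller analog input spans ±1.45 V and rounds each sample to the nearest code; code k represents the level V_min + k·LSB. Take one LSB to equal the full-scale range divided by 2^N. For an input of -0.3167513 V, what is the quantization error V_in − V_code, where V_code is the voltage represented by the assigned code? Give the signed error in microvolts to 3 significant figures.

+436 µV

The full-scale span is 1.45 − (-1.45) = 2.9 V. LSB = 2.9 V / 2^11 ≈ 1.416 mV.
(V_in − V_min)/LSB = (-0.3167513 − (-1.45)) × 2048/2.9 = 800.3080 → nearest code k = 800.
Reconstructed level: -1.45 + 800 × 2.9/2048 V = -0.3171875000 V.
e = -0.3167513 − (-0.3171875000) = +436 µV.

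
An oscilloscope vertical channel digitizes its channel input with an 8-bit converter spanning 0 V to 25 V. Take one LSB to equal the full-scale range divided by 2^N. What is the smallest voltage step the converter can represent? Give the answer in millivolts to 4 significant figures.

V_FS = 25 V.
There are 2^8 = 256 steps.
One LSB is 25 V / 256 = 97.66 mV.

97.66 mV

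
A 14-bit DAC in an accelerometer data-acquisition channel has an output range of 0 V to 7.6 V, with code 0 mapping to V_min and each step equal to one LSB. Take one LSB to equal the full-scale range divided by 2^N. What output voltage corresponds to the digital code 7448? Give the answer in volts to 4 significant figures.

V_FS = 7.6 V. LSB = 7.6 V / 2^14.
V_out = V_min + code × LSB = 0 V + 7448 × 7.6 V / 16384
      = 0 + 3.45488 = 3.45488 V.

3.455 V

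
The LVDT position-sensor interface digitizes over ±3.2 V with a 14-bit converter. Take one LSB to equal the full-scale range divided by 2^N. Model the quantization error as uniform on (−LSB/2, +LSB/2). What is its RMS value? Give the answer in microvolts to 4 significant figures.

Span: 3.2 V − (-3.2 V) = 6.4 V.
LSB = 6.4 V ÷ 2^14 = 6.4/16384 V = 390.625 µV.
RMS of a uniform error over width LSB is LSB/√12 = 112.8 µV.

112.8 µV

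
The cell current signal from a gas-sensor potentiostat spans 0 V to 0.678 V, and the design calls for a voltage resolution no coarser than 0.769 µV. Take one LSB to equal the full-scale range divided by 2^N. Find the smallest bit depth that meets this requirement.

V_FS = 0.678 V.
Required number of levels: 0.678/0.769 µV = 881660; smallest N with 2^N ≥ that is 20.

20 bits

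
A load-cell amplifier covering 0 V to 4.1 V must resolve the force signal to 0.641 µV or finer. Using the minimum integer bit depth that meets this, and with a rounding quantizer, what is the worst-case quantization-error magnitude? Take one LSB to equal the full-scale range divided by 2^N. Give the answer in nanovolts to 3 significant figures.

244 nV

Span = 4.1 V.
4.1 V / 0.641 µV = 6.396e6. Since 2^22 = 4194304 and 2^23 = 8388608, N = 23.
Step size = 4.1/8388608 V = 488.76 nV.
Max error for round-to-nearest is LSB/2 = 244 nV.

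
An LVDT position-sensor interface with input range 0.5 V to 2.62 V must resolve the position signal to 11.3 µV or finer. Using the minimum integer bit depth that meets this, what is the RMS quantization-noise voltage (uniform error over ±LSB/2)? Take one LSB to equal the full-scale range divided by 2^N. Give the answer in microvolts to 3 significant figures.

Full-scale range = 2.62 V − (0.5 V) = 2.12 V.
Required number of levels: 2.12/11.3 µV = 187610; smallest N with 2^N ≥ that is 18.
Step size = 2.12/262144 V = 8.0872 µV.
V_rms = LSB/√12 = 2.33 µV.

2.33 µV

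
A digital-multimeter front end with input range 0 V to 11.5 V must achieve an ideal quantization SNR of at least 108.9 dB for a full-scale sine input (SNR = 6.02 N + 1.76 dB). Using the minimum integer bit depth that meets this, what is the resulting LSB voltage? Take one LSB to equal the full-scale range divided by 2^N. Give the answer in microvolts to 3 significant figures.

43.9 µV

V_FS = 11.5 V.
N ≥ (108.9 − 1.76)/6.02 = 17.797 → N_min = 18.
LSB = 11.5 V ÷ 2^18 = 11.5/262144 V = 43.9 µV.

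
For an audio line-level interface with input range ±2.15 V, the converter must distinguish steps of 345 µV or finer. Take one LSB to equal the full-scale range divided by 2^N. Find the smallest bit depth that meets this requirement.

14 bits

Range = 2.15 − (-2.15) = 4.3 V.
Required number of levels: 4.3/345 µV = 12464; smallest N with 2^N ≥ that is 14.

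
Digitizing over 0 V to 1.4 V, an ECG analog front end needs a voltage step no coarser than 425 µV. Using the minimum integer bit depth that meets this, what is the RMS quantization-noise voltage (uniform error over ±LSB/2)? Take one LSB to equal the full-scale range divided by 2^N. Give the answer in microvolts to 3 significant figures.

98.7 µV

Range is 1.4 V.
Required number of levels: 1.4/425 µV = 3294.1; smallest N with 2^N ≥ that is 12.
LSB = 1.4 V ÷ 2^12 = 1.4/4096 V = 341.80 µV.
σ_q = LSB/√12 = 341.80 µV/3.4641 = 98.7 µV.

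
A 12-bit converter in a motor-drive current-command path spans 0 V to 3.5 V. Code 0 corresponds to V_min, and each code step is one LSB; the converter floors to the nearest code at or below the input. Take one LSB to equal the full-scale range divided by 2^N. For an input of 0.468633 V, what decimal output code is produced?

548

Range is 3.5 V. LSB = 3.5 V / 2^12 ≈ 0.8545 mV.
code = ⌊(V_in − V_min)/LSB⌋ = ⌊(V_in − V_min) × 2^12 / range⌋
     = ⌊(0.468633 − (0)) × 4096 / 3.5⌋ = ⌊0.468633 × 4096/3.5⌋
     = ⌊548.435⌋ = 548.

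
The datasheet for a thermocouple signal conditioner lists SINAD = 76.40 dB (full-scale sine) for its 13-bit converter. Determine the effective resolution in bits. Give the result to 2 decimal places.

12.40 bits

ENOB = (76.40 − 1.76)/6.02 = 12.3987 bits.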